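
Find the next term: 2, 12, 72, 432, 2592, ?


Pattern: geometric (r=6)
Terms: 2, 12, 72, 432, 2592
Next term = 15552

Next term = 15552


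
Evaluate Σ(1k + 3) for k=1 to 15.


Σ(1k+3) = 1·Σk + 3·n
= 1·120 + 3·15
= 120 + 45 = 165

Σ = 165


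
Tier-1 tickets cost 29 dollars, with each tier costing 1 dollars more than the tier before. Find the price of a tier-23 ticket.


aₙ = a₁ + (n-1)d
= 29 + (23-1)×1
= 29 + 22
= 51

a_23 = 51


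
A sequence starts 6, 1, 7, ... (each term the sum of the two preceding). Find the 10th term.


Computing iteratively: 6, 1, 7, 8, 15, 23, 38, 61, 99, 160
a_10 = 160

a_10 = 160


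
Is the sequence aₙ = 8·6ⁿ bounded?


aₙ = 8·6ⁿ → as n→∞, aₙ→∞ (since base 6 > 1)
No finite upper bound exists
The sequence is UNBOUNDED

Unbounded (aₙ → ∞ as n → ∞)


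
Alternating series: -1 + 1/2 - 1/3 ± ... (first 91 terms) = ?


S = -1 + 1/2 - 1/3 + 1/4 - 1/5 + 1/6 - 1/7 + 1/8 ± ...
= -0.6986
(Full series converges to -ln(2) ≈ -0.6931)

S_91 = -0.6986


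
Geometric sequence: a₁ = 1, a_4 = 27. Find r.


r^(n-1) = aₙ/a₁
r^3 = 27/1 = 27
r = 27^(1/3)
= 3

r = 3


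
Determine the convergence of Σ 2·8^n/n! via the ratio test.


aₙ = 2·8^n/n!
a_{n+1}/aₙ = 8^(n+1)/(n+1)! × n!/8^n  (constant 2 cancels)
= 8/(n+1)
L = lim(n→∞) 8/(n+1) = 0
L < 1 → series CONVERGES

Converges (ratio test: L = 0 < 1)


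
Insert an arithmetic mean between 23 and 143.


AM = (23 + 143)/2 = 166/2 = 83

AM = 83


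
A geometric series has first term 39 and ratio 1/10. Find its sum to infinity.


S∞ = a₁/(1-r) = 39/(1 - 1/10)
= 39/(9/10)
= 130/3

S∞ = 130/3


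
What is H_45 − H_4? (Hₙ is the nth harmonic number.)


Σₖ₌5^45 1/k = 1/5 + 1/6 + 1/7 + ... + 1/45
= 3110637032899029427/1345655451257488800
≈ 2.3116

Sum = 3110637032899029427/1345655451257488800 ≈ 2.3116


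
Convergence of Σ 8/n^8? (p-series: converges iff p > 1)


p-series test: Σ c/n^p converges if p > 1, diverges if p ≤ 1 (constant c > 0 doesn't affect convergence).
p = 8
8 > 1 → CONVERGES

Converges (p = 8 > 1)


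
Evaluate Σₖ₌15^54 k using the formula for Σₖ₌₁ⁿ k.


Σₖ₌15^54 k = Σₖ₌₁^54 k − Σₖ₌₁^14 k
= 54·55/2 − 14·15/2
= 1485 − 105 = 1380

Σk = 1380


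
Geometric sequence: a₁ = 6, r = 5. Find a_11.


aₙ = a₁·r^(n-1)
= 6×5^10
= 6×9765625
= 58593750

a_11 = 58593750


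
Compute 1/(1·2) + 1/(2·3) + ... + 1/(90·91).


1/(k(k+1)) = 1/k - 1/(k+1) (partial fractions)
Telescoping: Σ = 1 - 1/91 = 90/91

Sum = 90/91


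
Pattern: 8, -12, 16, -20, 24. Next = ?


Pattern: alternating sign, magnitude arithmetic (d=4)
Terms: 8, -12, 16, -20, 24
Next term = -28

Next term = -28


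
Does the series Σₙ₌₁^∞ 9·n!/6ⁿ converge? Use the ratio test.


aₙ = 9·n!/6^n
a_{n+1}/aₙ = (n+1)!/6^(n+1) × 6^n/n!  (constant 9 cancels)
= (n+1)/6
L = lim(n→∞) (n+1)/6 = ∞
L > 1 → series DIVERGES

Diverges (ratio test: L = ∞ > 1)


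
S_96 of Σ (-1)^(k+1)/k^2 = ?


S = 1 - 1/4 + 1/9 - 1/16 + 1/25 - 1/36 + 1/49 - 1/64 ± ...
= 0.8224
(Full series converges to +π²/12 ≈ +0.8225)

S_96 = 0.8224


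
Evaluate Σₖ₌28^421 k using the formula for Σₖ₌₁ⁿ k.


Σₖ₌28^421 k = Σₖ₌₁^421 k − Σₖ₌₁^27 k
= 421·422/2 − 27·28/2
= 88831 − 378 = 88453

Σk = 88453


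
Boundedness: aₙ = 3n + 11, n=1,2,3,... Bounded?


aₙ = 3n + 11 → as n→∞, aₙ→∞
No finite upper bound exists
The sequence is UNBOUNDED

Unbounded (aₙ → ∞ as n → ∞)


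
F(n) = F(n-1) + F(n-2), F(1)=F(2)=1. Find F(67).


Fibonacci sequence: 1, 1, 2, 3, 5, 8, 13, 21, 34, 55, 89, ...
F(67) = 44945570212853

F(67) = 44945570212853


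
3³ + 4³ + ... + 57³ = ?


Σₖ₌3^57 k³ = [57·58/2]² − [2·3/2]²
= 2732409 − 9 = 2732400

Σk³ = 2732400


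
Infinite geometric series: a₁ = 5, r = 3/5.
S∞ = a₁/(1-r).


S∞ = a₁/(1-r) = 5/(1 - 3/5)
= 5/(2/5)
= 25/2

S∞ = 25/2


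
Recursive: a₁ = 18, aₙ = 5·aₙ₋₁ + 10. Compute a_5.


Computing step by step:
a_1 = 18
a_2 = 100
a_3 = 510
a_4 = 2560
a_5 = 12810


a_5 = 12810


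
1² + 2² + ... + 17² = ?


n = 17
n(n+1)(2n+1)/6 = 17×18×35/6
= 10710/6 = 1785

Σk² = 1785


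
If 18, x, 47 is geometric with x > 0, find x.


GM = √(18×47) = √846 = 29.0861

GM = 29.0861


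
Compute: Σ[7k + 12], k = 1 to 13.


Σ(7k+12) = 7·Σk + 12·n
= 7·91 + 12·13
= 637 + 156 = 793

Σ = 793


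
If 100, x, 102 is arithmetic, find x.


AM = (100 + 102)/2 = 202/2 = 101

AM = 101


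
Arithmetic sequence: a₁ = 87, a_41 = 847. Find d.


d = (aₙ - a₁)/(n-1)
= (847 - 87)/(41-1)
= 760/40 = 19

d = 19


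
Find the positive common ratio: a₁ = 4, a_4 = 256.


r^(n-1) = aₙ/a₁
r^3 = 256/4 = 64
r = 64^(1/3)
= 4

r = 4


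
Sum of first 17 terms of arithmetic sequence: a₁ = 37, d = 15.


aₙ = 37 + (17-1)×15 = 277
Sₙ = n(a₁+aₙ)/2 = 17×(37+277)/2
= 17×314/2 = 2669

S_17 = 2669


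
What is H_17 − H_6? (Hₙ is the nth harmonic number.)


Σₖ₌7^17 1/k = 1/7 + 1/8 + 1/9 + ... + 1/17
= 2424847/2450448
≈ 0.9896

Sum = 2424847/2450448 ≈ 0.9896


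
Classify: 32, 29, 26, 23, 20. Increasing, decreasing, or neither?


Differences: -3, -3, -3, -3
All differences < 0 → strictly DECREASING

Monotonically decreasing


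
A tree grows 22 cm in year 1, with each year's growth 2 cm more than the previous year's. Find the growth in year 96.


aₙ = a₁ + (n-1)d
= 22 + (96-1)×2
= 22 + 190
= 212

a_96 = 212


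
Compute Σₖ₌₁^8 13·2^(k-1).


Sₙ = 13×(2^8 - 1)/(2 - 1)
= 13×(256 - 1)/1
= 13×255/1
= 3315

S_8 = 3315


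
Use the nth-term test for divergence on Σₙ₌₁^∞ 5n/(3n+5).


lim(n→∞) 5n/(3n+5) = 5/3 = 5/3  (divide numerator and denominator by n)
lim aₙ = 5/3 ≠ 0 → series DIVERGES

Diverges (lim aₙ = 5/3 ≠ 0)


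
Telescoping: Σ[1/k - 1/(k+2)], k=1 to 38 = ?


Telescoping with gap 2: two head and two tail terms survive.
= (1 + 1/2) - (1/39 + 1/40)
= 3/2 - 1/39 - 1/40 = 2261/1560

Sum = 2261/1560


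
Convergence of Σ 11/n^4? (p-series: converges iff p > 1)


p-series test: Σ c/n^p converges if p > 1, diverges if p ≤ 1 (constant c > 0 doesn't affect convergence).
p = 4
4 > 1 → CONVERGES

Converges (p = 4 > 1)


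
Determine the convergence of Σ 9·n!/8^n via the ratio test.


aₙ = 9·n!/8^n
a_{n+1}/aₙ = (n+1)!/8^(n+1) × 8^n/n!  (constant 9 cancels)
= (n+1)/8
L = lim(n→∞) (n+1)/8 = ∞
L > 1 → series DIVERGES

Diverges (ratio test: L = ∞ > 1)


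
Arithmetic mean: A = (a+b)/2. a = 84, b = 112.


AM = (84 + 112)/2 = 196/2 = 98

AM = 98


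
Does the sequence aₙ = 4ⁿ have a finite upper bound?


aₙ = 4ⁿ → as n→∞, aₙ→∞ (since base 4 > 1)
No finite upper bound exists
The sequence is UNBOUNDED

Unbounded (aₙ → ∞ as n → ∞)


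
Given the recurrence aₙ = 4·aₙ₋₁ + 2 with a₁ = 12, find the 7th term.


Computing step by step:
a_1 = 12
a_2 = 50
a_3 = 202
a_4 = 810
a_5 = 3242
a_6 = 12970
a_7 = 51882


a_7 = 51882


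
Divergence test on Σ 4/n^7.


lim(n→∞) 4/n^7 = 0
lim aₙ = 0 → nth-term test is INCONCLUSIVE
(Need other tests; this is actually a convergent p-series with p=7 > 1)

Inconclusive (lim aₙ = 0; need another test)


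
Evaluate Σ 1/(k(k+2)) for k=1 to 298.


1/(k(k+2)) = (1/2)·(1/k - 1/(k+2)) (partial fractions)
Telescoping: Σ = (1/2)·(1 + 1/2 - 1/299 - 1/300) = 133951/179400

Sum = 133951/179400


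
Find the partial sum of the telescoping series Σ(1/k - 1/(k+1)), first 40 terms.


Telescoping: adjacent terms cancel.
= 1/1 - 1/41
= 1 - 1/41 = 40/41

Sum = 40/41


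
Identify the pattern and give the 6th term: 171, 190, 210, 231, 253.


Pattern: triangular numbers: n(n+1)/2
Terms: 171, 190, 210, 231, 253
Next term = 276

Next term = 276


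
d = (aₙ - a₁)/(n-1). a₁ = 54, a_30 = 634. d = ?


d = (aₙ - a₁)/(n-1)
= (634 - 54)/(30-1)
= 580/29 = 20

d = 20


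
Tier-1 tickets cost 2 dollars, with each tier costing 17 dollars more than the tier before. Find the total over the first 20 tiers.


aₙ = 2 + (20-1)×17 = 325
Sₙ = n(a₁+aₙ)/2 = 20×(2+325)/2
= 20×327/2 = 3270

S_20 = 3270


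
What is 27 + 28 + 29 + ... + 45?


Σₖ₌27^45 k = Σₖ₌₁^45 k − Σₖ₌₁^26 k
= 45·46/2 − 26·27/2
= 1035 − 351 = 684

Σk = 684


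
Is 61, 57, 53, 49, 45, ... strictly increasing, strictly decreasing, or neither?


Differences: -4, -4, -4, -4
All differences < 0 → strictly DECREASING

Monotonically decreasing


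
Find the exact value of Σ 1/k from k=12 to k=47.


Σₖ₌12^47 1/k = 1/12 + 1/13 + 1/14 + ... + 1/47
= 627816166374159054023/442720643463713815200
≈ 1.4181

Sum = 627816166374159054023/442720643463713815200 ≈ 1.4181


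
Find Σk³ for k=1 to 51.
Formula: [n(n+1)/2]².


n(n+1)/2 = 51×52/2 = 1326
Σk³ = 1326² = 1758276

Σk³ = 1758276


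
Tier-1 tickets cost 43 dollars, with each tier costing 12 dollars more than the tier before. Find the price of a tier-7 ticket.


aₙ = a₁ + (n-1)d
= 43 + (7-1)×12
= 43 + 72
= 115

a_7 = 115


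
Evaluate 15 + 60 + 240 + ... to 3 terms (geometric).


Sₙ = 15×(4^3 - 1)/(4 - 1)
= 15×(64 - 1)/3
= 15×63/3
= 315

S_3 = 315


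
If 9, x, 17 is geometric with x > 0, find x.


GM = √(9×17) = √153 = 12.3693

GM = 12.3693


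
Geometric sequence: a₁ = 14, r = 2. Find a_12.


aₙ = a₁·r^(n-1)
= 14×2^11
= 14×2048
= 28672

a_12 = 28672


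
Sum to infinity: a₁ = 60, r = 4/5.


S∞ = a₁/(1-r) = 60/(1 - 4/5)
= 60/(1/5)
= 300

S∞ = 300


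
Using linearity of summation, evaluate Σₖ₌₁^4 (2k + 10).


Σ(2k+10) = 2·Σk + 10·n
= 2·10 + 10·4
= 20 + 40 = 60

Σ = 60


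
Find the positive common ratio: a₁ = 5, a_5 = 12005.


r^(n-1) = aₙ/a₁
r^4 = 12005/5 = 2401
r = 2401^(1/4)
= ±7; taking r > 0 gives r = 7

r = 7


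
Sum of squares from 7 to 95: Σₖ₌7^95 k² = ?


Σₖ₌7^95 k² = Σₖ₌₁^95 k² − Σₖ₌₁^6 k²
= 95·96·191/6 − 6·7·13/6
= 290320 − 91 = 290229

Σk² = 290229


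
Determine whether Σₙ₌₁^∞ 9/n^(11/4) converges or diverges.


p-series test: Σ c/n^p converges if p > 1, diverges if p ≤ 1 (constant c > 0 doesn't affect convergence).
p = 11/4
11/4 > 1 → CONVERGES

Converges (p = 11/4 > 1)


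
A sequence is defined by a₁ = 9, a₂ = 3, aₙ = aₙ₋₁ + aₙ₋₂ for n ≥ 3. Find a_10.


Computing iteratively: 9, 3, 12, 15, 27, 42, 69, 111, 180, 291
a_10 = 291

a_10 = 291


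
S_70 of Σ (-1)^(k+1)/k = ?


S = 1 - 1/2 + 1/3 - 1/4 + 1/5 - 1/6 + 1/7 - 1/8 ± ...
= 0.6861
(Full series converges to +ln(2) ≈ +0.6931)

S_70 = 0.6861


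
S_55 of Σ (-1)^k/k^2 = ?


S = -1 + 1/4 - 1/9 + 1/16 - 1/25 + 1/36 - 1/49 + 1/64 ± ...
= -0.8226
(Full series converges to -π²/12 ≈ -0.8225)

S_55 = -0.8226


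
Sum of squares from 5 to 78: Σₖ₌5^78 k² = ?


Σₖ₌5^78 k² = Σₖ₌₁^78 k² − Σₖ₌₁^4 k²
= 78·79·157/6 − 4·5·9/6
= 161239 − 30 = 161209

Σk² = 161209


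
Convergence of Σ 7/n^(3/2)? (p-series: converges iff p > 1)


p-series test: Σ c/n^p converges if p > 1, diverges if p ≤ 1 (constant c > 0 doesn't affect convergence).
p = 3/2
3/2 > 1 → CONVERGES

Converges (p = 3/2 > 1)


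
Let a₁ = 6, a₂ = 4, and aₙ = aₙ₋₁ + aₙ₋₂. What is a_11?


Computing iteratively: 6, 4, 10, 14, 24, 38, 62, 100, 162, 262, 424
a_11 = 424

a_11 = 424


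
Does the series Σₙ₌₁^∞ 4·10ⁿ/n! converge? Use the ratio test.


aₙ = 4·10^n/n!
a_{n+1}/aₙ = 10^(n+1)/(n+1)! × n!/10^n  (constant 4 cancels)
= 10/(n+1)
L = lim(n→∞) 10/(n+1) = 0
L < 1 → series CONVERGES

Converges (ratio test: L = 0 < 1)


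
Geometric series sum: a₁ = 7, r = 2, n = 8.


Sₙ = 7×(2^8 - 1)/(2 - 1)
= 7×(256 - 1)/1
= 7×255/1
= 1785

S_8 = 1785


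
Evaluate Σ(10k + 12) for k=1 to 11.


Σ(10k+12) = 10·Σk + 12·n
= 10·66 + 12·11
= 660 + 132 = 792

Σ = 792


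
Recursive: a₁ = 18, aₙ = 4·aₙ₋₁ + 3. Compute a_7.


Computing step by step:
a_1 = 18
a_2 = 75
a_3 = 303
a_4 = 1215
a_5 = 4863
a_6 = 19455
a_7 = 77823


a_7 = 77823


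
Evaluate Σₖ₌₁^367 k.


n(n+1)/2 = 367×368/2 = 135056/2 = 67528

Σk = 67528


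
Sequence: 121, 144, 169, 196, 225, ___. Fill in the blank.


Pattern: perfect squares: n²
Terms: 121, 144, 169, 196, 225
Next term = 256

Next term = 256


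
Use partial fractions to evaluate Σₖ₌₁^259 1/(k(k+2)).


1/(k(k+2)) = (1/2)·(1/k - 1/(k+2)) (partial fractions)
Telescoping: Σ = (1/2)·(1 + 1/2 - 1/260 - 1/261) = 101269/135720

Sum = 101269/135720


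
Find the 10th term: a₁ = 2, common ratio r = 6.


aₙ = a₁·r^(n-1)
= 2×6^9
= 2×10077696
= 20155392

a_10 = 20155392


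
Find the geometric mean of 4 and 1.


GM = √(4×1) = √4 = 2

GM = 2


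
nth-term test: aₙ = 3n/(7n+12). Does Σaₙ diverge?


lim(n→∞) 3n/(7n+12) = 3/7 = 3/7  (divide numerator and denominator by n)
lim aₙ = 3/7 ≠ 0 → series DIVERGES

Diverges (lim aₙ = 3/7 ≠ 0)


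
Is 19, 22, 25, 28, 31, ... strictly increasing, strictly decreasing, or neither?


Differences: 3, 3, 3, 3
All differences > 0 → strictly INCREASING

Monotonically increasing


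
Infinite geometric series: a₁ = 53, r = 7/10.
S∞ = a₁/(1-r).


S∞ = a₁/(1-r) = 53/(1 - 7/10)
= 53/(3/10)
= 530/3

S∞ = 530/3


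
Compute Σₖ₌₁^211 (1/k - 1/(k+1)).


Telescoping: adjacent terms cancel.
= 1/1 - 1/212
= 1 - 1/212 = 211/212

Sum = 211/212


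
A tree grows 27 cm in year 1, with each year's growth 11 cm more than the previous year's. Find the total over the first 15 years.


aₙ = 27 + (15-1)×11 = 181
Sₙ = n(a₁+aₙ)/2 = 15×(27+181)/2
= 15×208/2 = 1560

S_15 = 1560


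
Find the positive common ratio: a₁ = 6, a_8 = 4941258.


r^(n-1) = aₙ/a₁
r^7 = 4941258/6 = 823543
r = 823543^(1/7)
= 7

r = 7


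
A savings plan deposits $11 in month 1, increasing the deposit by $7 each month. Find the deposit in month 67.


aₙ = a₁ + (n-1)d
= 11 + (67-1)×7
= 11 + 462
= 473

a_67 = 473


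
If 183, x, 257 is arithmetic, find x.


AM = (183 + 257)/2 = 440/2 = 220

AM = 220


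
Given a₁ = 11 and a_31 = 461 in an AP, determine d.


d = (aₙ - a₁)/(n-1)
= (461 - 11)/(31-1)
= 450/30 = 15

d = 15


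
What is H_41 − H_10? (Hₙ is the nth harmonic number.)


Σₖ₌11^41 1/k = 1/11 + 1/12 + 1/13 + ... + 1/41
= 3908844674285039/2844937529085600
≈ 1.374

Sum = 3908844674285039/2844937529085600 ≈ 1.374


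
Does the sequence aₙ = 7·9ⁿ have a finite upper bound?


aₙ = 7·9ⁿ → as n→∞, aₙ→∞ (since base 9 > 1)
No finite upper bound exists
The sequence is UNBOUNDED

Unbounded (aₙ → ∞ as n → ∞)


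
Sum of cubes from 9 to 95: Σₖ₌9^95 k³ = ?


Σₖ₌9^95 k³ = [95·96/2]² − [8·9/2]²
= 20793600 − 1296 = 20792304

Σk³ = 20792304


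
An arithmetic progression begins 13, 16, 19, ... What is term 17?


aₙ = a₁ + (n-1)d
= 13 + (17-1)×3
= 13 + 48
= 61

a_17 = 61


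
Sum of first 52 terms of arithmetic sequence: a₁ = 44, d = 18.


aₙ = 44 + (52-1)×18 = 962
Sₙ = n(a₁+aₙ)/2 = 52×(44+962)/2
= 52×1006/2 = 26156

S_52 = 26156


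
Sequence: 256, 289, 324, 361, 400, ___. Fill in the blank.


Pattern: perfect squares: n²
Terms: 256, 289, 324, 361, 400
Next term = 441

Next term = 441


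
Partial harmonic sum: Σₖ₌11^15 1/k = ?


Σₖ₌11^15 1/k = 1/11 + 1/12 + 1/13 + 1/14 + 1/15
= 7793/20020
≈ 0.3893

Sum = 7793/20020 ≈ 0.3893


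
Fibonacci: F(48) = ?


Fibonacci sequence: 1, 1, 2, 3, 5, 8, 13, 21, 34, 55, 89, ...
F(48) = 4807526976

F(48) = 4807526976


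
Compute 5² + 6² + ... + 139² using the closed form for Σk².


Σₖ₌5^139 k² = Σₖ₌₁^139 k² − Σₖ₌₁^4 k²
= 139·140·279/6 − 4·5·9/6
= 904890 − 30 = 904860

Σk² = 904860


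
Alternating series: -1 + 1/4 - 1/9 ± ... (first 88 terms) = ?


S = -1 + 1/4 - 1/9 + 1/16 - 1/25 + 1/36 - 1/49 + 1/64 ± ...
= -0.8224
(Full series converges to -π²/12 ≈ -0.8225)

S_88 = -0.8224


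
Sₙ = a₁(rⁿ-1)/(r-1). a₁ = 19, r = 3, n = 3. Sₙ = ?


Sₙ = 19×(3^3 - 1)/(3 - 1)
= 19×(27 - 1)/2
= 19×26/2
= 247

S_3 = 247


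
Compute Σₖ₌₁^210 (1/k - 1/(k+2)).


Telescoping with gap 2: two head and two tail terms survive.
= (1 + 1/2) - (1/211 + 1/212)
= 3/2 - 1/211 - 1/212 = 66675/44732

Sum = 66675/44732


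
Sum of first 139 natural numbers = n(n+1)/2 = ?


n(n+1)/2 = 139×140/2 = 19460/2 = 9730

Σk = 9730


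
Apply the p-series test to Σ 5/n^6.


p-series test: Σ c/n^p converges if p > 1, diverges if p ≤ 1 (constant c > 0 doesn't affect convergence).
p = 6
6 > 1 → CONVERGES

Converges (p = 6 > 1)


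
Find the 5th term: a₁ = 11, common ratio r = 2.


aₙ = a₁·r^(n-1)
= 11×2^4
= 11×16
= 176

a_5 = 176


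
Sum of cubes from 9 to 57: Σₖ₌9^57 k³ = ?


Σₖ₌9^57 k³ = [57·58/2]² − [8·9/2]²
= 2732409 − 1296 = 2731113

Σk³ = 2731113


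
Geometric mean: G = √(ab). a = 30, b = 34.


GM = √(30×34) = √1020 = 31.9374

GM = 31.9374


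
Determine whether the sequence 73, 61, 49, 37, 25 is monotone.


Differences: -12, -12, -12, -12
All differences < 0 → strictly DECREASING

Monotonically decreasing


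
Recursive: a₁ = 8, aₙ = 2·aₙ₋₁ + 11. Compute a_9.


Computing step by step:
a_1 = 8
a_2 = 27
a_3 = 65
a_4 = 141
a_5 = 293
a_6 = 597
a_7 = 1205
a_8 = 2421
a_9 = 4853


a_9 = 4853


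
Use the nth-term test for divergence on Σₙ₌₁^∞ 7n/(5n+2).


lim(n→∞) 7n/(5n+2) = 7/5 = 7/5  (divide numerator and denominator by n)
lim aₙ = 7/5 ≠ 0 → series DIVERGES

Diverges (lim aₙ = 7/5 ≠ 0)


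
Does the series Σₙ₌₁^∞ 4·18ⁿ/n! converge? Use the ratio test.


aₙ = 4·18^n/n!
a_{n+1}/aₙ = 18^(n+1)/(n+1)! × n!/18^n  (constant 4 cancels)
= 18/(n+1)
L = lim(n→∞) 18/(n+1) = 0
L < 1 → series CONVERGES

Converges (ratio test: L = 0 < 1)


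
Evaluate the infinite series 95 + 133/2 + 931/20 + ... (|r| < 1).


S∞ = a₁/(1-r) = 95/(1 - 7/10)
= 95/(3/10)
= 950/3

S∞ = 950/3


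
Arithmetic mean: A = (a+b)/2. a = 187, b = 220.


AM = (187 + 220)/2 = 407/2 = 203.5

AM = 203.5


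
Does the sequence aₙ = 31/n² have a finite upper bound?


a₁ = 31, a₂ = 31/4, a₃ = 31/9, ...
0 < aₙ ≤ 31 for all n ≥ 1
The sequence IS bounded

Bounded (0 < aₙ ≤ 31)


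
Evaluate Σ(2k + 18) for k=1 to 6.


Σ(2k+18) = 2·Σk + 18·n
= 2·21 + 18·6
= 42 + 108 = 150

Σ = 150


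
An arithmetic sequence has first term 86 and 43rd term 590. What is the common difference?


d = (aₙ - a₁)/(n-1)
= (590 - 86)/(43-1)
= 504/42 = 12

d = 12


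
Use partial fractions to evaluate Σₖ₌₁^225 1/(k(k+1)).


1/(k(k+1)) = 1/k - 1/(k+1) (partial fractions)
Telescoping: Σ = 1 - 1/226 = 225/226

Sum = 225/226


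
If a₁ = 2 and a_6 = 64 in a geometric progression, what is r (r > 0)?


r^(n-1) = aₙ/a₁
r^5 = 64/2 = 32
r = 32^(1/5)
= 2

r = 2


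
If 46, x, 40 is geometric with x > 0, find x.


GM = √(46×40) = √1840 = 42.8952

GM = 42.8952


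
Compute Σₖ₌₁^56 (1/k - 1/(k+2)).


Telescoping with gap 2: two head and two tail terms survive.
= (1 + 1/2) - (1/57 + 1/58)
= 3/2 - 1/57 - 1/58 = 2422/1653

Sum = 2422/1653


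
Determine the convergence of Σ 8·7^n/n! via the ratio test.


aₙ = 8·7^n/n!
a_{n+1}/aₙ = 7^(n+1)/(n+1)! × n!/7^n  (constant 8 cancels)
= 7/(n+1)
L = lim(n→∞) 7/(n+1) = 0
L < 1 → series CONVERGES

Converges (ratio test: L = 0 < 1)


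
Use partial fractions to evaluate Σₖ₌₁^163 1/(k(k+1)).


1/(k(k+1)) = 1/k - 1/(k+1) (partial fractions)
Telescoping: Σ = 1 - 1/164 = 163/164

Sum = 163/164


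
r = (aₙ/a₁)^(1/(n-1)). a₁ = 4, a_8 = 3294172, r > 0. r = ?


r^(n-1) = aₙ/a₁
r^7 = 3294172/4 = 823543
r = 823543^(1/7)
= 7

r = 7


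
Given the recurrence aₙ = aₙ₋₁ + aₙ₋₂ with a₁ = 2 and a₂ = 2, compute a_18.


Computing iteratively: 2, 2, 4, 6, 10, 16, 26, 42, 68, 110, 178, 288, ...
a_18 = 5168

a_18 = 5168


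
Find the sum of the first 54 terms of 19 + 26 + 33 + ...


aₙ = 19 + (54-1)×7 = 390
Sₙ = n(a₁+aₙ)/2 = 54×(19+390)/2
= 54×409/2 = 11043

S_54 = 11043


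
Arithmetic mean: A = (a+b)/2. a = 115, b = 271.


AM = (115 + 271)/2 = 386/2 = 193

AM = 193


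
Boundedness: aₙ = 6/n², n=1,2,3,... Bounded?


a₁ = 6, a₂ = 6/4, a₃ = 6/9, ...
0 < aₙ ≤ 6 for all n ≥ 1
The sequence IS bounded

Bounded (0 < aₙ ≤ 6)


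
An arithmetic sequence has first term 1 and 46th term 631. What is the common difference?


d = (aₙ - a₁)/(n-1)
= (631 - 1)/(46-1)
= 630/45 = 14

d = 14


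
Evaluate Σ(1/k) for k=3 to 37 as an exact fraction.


Σₖ₌3^37 1/k = 1/3 + 1/4 + 1/5 + ... + 1/37
= 1312217274475033/485721041551200
≈ 2.7016

Sum = 1312217274475033/485721041551200 ≈ 2.7016


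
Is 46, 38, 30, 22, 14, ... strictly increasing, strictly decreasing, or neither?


Differences: -8, -8, -8, -8
All differences < 0 → strictly DECREASING

Monotonically decreasing


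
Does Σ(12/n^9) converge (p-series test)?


p-series test: Σ c/n^p converges if p > 1, diverges if p ≤ 1 (constant c > 0 doesn't affect convergence).
p = 9
9 > 1 → CONVERGES

Converges (p = 9 > 1)


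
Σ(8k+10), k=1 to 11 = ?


Σ(8k+10) = 8·Σk + 10·n
= 8·66 + 10·11
= 528 + 110 = 638

Σ = 638


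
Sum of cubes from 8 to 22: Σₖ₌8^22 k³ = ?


Σₖ₌8^22 k³ = [22·23/2]² − [7·8/2]²
= 64009 − 784 = 63225

Σk³ = 63225


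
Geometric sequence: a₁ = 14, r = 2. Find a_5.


aₙ = a₁·r^(n-1)
= 14×2^4
= 14×16
= 224

a_5 = 224


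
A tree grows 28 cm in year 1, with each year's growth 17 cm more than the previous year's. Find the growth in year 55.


aₙ = a₁ + (n-1)d
= 28 + (55-1)×17
= 28 + 918
= 946

a_55 = 946


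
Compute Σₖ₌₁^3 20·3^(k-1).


Sₙ = 20×(3^3 - 1)/(3 - 1)
= 20×(27 - 1)/2
= 20×26/2
= 260

S_3 = 260


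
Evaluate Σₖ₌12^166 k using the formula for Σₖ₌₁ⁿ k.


Σₖ₌12^166 k = Σₖ₌₁^166 k − Σₖ₌₁^11 k
= 166·167/2 − 11·12/2
= 13861 − 66 = 13795

Σk = 13795


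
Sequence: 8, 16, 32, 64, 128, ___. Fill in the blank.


Pattern: powers of 2: 2ⁿ
Terms: 8, 16, 32, 64, 128
Next term = 256

Next term = 256


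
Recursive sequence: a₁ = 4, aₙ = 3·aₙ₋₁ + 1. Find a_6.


Computing step by step:
a_1 = 4
a_2 = 13
a_3 = 40
a_4 = 121
a_5 = 364
a_6 = 1093


a_6 = 1093


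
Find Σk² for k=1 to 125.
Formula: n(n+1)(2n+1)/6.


n = 125
n(n+1)(2n+1)/6 = 125×126×251/6
= 3953250/6 = 658875

Σk² = 658875


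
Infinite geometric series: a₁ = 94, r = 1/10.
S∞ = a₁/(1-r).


S∞ = a₁/(1-r) = 94/(1 - 1/10)
= 94/(9/10)
= 940/9

S∞ = 940/9


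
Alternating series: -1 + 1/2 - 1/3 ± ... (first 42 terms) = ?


S = -1 + 1/2 - 1/3 + 1/4 - 1/5 + 1/6 - 1/7 + 1/8 ± ...
= -0.6814
(Full series converges to -ln(2) ≈ -0.6931)

S_42 = -0.6814


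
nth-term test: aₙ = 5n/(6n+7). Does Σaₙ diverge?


lim(n→∞) 5n/(6n+7) = 5/6 = 5/6  (divide numerator and denominator by n)
lim aₙ = 5/6 ≠ 0 → series DIVERGES

Diverges (lim aₙ = 5/6 ≠ 0)


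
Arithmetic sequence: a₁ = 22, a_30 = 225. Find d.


d = (aₙ - a₁)/(n-1)
= (225 - 22)/(30-1)
= 203/29 = 7

d = 7


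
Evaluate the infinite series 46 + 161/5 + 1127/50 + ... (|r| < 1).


S∞ = a₁/(1-r) = 46/(1 - 7/10)
= 46/(3/10)
= 460/3

S∞ = 460/3


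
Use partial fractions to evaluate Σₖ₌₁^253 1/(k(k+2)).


1/(k(k+2)) = (1/2)·(1/k - 1/(k+2)) (partial fractions)
Telescoping: Σ = (1/2)·(1 + 1/2 - 1/254 - 1/255) = 48323/64770

Sum = 48323/64770


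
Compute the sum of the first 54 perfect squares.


n = 54
n(n+1)(2n+1)/6 = 54×55×109/6
= 323730/6 = 53955

Σk² = 53955


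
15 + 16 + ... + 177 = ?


Σₖ₌15^177 k = Σₖ₌₁^177 k − Σₖ₌₁^14 k
= 177·178/2 − 14·15/2
= 15753 − 105 = 15648

Σk = 15648


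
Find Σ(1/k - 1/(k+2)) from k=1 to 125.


Telescoping with gap 2: two head and two tail terms survive.
= (1 + 1/2) - (1/126 + 1/127)
= 3/2 - 1/126 - 1/127 = 11875/8001

Sum = 11875/8001


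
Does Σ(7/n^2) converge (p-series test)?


p-series test: Σ c/n^p converges if p > 1, diverges if p ≤ 1 (constant c > 0 doesn't affect convergence).
p = 2
2 > 1 → CONVERGES

Converges (p = 2 > 1)


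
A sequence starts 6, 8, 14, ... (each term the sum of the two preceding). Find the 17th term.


Computing iteratively: 6, 8, 14, 22, 36, 58, 94, 152, 246, 398, 644, 1042, ...
a_17 = 11556

a_17 = 11556


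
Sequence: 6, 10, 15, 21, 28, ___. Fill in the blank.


Pattern: triangular numbers: n(n+1)/2
Terms: 6, 10, 15, 21, 28
Next term = 36

Next term = 36


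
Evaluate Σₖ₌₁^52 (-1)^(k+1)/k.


S = 1 - 1/2 + 1/3 - 1/4 + 1/5 - 1/6 + 1/7 - 1/8 ± ...
= 0.6836
(Full series converges to +ln(2) ≈ +0.6931)

S_52 = 0.6836


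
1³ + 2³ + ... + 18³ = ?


n(n+1)/2 = 18×19/2 = 171
Σk³ = 171² = 29241

Σk³ = 29241


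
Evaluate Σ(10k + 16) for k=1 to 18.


Σ(10k+16) = 10·Σk + 16·n
= 10·171 + 16·18
= 1710 + 288 = 1998

Σ = 1998


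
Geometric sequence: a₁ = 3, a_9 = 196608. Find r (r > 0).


r^(n-1) = aₙ/a₁
r^8 = 196608/3 = 65536
r = 65536^(1/8)
= ±4; taking r > 0 gives r = 4

r = 4


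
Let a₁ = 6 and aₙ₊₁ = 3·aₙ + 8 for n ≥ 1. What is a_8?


Computing step by step:
a_1 = 6
a_2 = 26
a_3 = 86
a_4 = 266
a_5 = 806
a_6 = 2426
a_7 = 7286
a_8 = 21866


a_8 = 21866


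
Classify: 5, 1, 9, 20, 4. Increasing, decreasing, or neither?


Differences: -4, 8, 11, -16
Difference at position 2 is +8 (> 0) but position 1 is -4 (< 0) — sequence both rises and falls
→ NOT monotonic

Not monotonic


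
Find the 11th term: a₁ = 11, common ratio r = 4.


aₙ = a₁·r^(n-1)
= 11×4^10
= 11×1048576
= 11534336

a_11 = 11534336


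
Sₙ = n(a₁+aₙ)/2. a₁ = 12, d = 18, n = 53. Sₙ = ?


aₙ = 12 + (53-1)×18 = 948
Sₙ = n(a₁+aₙ)/2 = 53×(12+948)/2
= 53×960/2 = 25440

S_53 = 25440


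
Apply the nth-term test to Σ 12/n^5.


lim(n→∞) 12/n^5 = 0
lim aₙ = 0 → nth-term test is INCONCLUSIVE
(Need other tests; this is actually a convergent p-series with p=5 > 1)

Inconclusive (lim aₙ = 0; need another test)


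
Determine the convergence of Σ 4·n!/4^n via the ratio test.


aₙ = 4·n!/4^n
a_{n+1}/aₙ = (n+1)!/4^(n+1) × 4^n/n!  (constant 4 cancels)
= (n+1)/4
L = lim(n→∞) (n+1)/4 = ∞
L > 1 → series DIVERGES

Diverges (ratio test: L = ∞ > 1)


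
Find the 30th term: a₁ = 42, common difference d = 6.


aₙ = a₁ + (n-1)d
= 42 + (30-1)×6
= 42 + 174
= 216

a_30 = 216


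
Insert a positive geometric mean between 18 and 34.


GM = √(18×34) = √612 = 24.7386

GM = 24.7386


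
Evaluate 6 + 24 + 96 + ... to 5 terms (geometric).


Sₙ = 6×(4^5 - 1)/(4 - 1)
= 6×(1024 - 1)/3
= 6×1023/3
= 2046

S_5 = 2046


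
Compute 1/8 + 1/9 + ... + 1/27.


Σₖ₌8^27 1/k = 1/8 + 1/9 + 1/10 + ... + 1/27
= 104294993063/80313433200
≈ 1.2986

Sum = 104294993063/80313433200 ≈ 1.2986


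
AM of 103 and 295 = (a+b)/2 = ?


AM = (103 + 295)/2 = 398/2 = 199

AM = 199


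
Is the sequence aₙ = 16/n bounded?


a₁ = 16, a₂ = 16/2, a₃ = 16/3, ...
0 < aₙ ≤ 16 for all n ≥ 1
Lower bound: 0, Upper bound: 16
The sequence IS bounded

Bounded (0 < aₙ ≤ 16)


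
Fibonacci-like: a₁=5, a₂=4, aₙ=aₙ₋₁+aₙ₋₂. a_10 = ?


Computing iteratively: 5, 4, 9, 13, 22, 35, 57, 92, 149, 241
a_10 = 241

a_10 = 241


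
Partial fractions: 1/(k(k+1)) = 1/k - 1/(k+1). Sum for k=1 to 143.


1/(k(k+1)) = 1/k - 1/(k+1) (partial fractions)
Telescoping: Σ = 1 - 1/144 = 143/144

Sum = 143/144


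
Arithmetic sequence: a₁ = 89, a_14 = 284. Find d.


d = (aₙ - a₁)/(n-1)
= (284 - 89)/(14-1)
= 195/13 = 15

d = 15


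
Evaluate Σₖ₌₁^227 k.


n(n+1)/2 = 227×228/2 = 51756/2 = 25878

Σk = 25878


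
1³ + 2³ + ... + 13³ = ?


n(n+1)/2 = 13×14/2 = 91
Σk³ = 91² = 8281

Σk³ = 8281


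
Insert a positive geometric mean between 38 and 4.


GM = √(38×4) = √152 = 12.3288

GM = 12.3288


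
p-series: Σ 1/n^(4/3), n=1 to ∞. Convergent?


p-series test: Σ c/n^p converges if p > 1, diverges if p ≤ 1 (constant c > 0 doesn't affect convergence).
p = 4/3
4/3 > 1 → CONVERGES

Converges (p = 4/3 > 1)


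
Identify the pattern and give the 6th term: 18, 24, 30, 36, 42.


Pattern: arithmetic (d=6)
Terms: 18, 24, 30, 36, 42
Next term = 48

Next term = 48


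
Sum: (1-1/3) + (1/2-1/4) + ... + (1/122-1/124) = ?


Telescoping with gap 2: two head and two tail terms survive.
= (1 + 1/2) - (1/123 + 1/124)
= 3/2 - 1/123 - 1/124 = 22631/15252

Sum = 22631/15252


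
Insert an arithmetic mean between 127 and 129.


AM = (127 + 129)/2 = 256/2 = 128

AM = 128


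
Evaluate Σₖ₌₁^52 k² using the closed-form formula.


n = 52
n(n+1)(2n+1)/6 = 52×53×105/6
= 289380/6 = 48230

Σk² = 48230


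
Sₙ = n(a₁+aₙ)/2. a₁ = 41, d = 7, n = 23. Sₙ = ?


aₙ = 41 + (23-1)×7 = 195
Sₙ = n(a₁+aₙ)/2 = 23×(41+195)/2
= 23×236/2 = 2714

S_23 = 2714


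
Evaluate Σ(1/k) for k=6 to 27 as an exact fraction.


Σₖ₌6^27 1/k = 1/6 + 1/7 + 1/8 + ... + 1/27
= 129153912863/80313433200
≈ 1.6081

Sum = 129153912863/80313433200 ≈ 1.6081


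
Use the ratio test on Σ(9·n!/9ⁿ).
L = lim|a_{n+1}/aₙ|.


aₙ = 9·n!/9^n
a_{n+1}/aₙ = (n+1)!/9^(n+1) × 9^n/n!  (constant 9 cancels)
= (n+1)/9
L = lim(n→∞) (n+1)/9 = ∞
L > 1 → series DIVERGES

Diverges (ratio test: L = ∞ > 1)


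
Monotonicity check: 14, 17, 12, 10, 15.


Differences: 3, -5, -2, 5
Difference at position 1 is +3 (> 0) but position 2 is -5 (< 0) — sequence both rises and falls
→ NOT monotonic

Not monotonic


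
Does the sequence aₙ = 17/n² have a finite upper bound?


a₁ = 17, a₂ = 17/4, a₃ = 17/9, ...
0 < aₙ ≤ 17 for all n ≥ 1
The sequence IS bounded

Bounded (0 < aₙ ≤ 17)


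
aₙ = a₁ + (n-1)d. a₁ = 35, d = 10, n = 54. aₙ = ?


aₙ = a₁ + (n-1)d
= 35 + (54-1)×10
= 35 + 530
= 565

a_54 = 565


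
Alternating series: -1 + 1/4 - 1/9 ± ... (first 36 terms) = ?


S = -1 + 1/4 - 1/9 + 1/16 - 1/25 + 1/36 - 1/49 + 1/64 ± ...
= -0.8221
(Full series converges to -π²/12 ≈ -0.8225)

S_36 = -0.8221


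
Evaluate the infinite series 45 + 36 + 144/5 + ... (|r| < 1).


S∞ = a₁/(1-r) = 45/(1 - 4/5)
= 45/(1/5)
= 225

S∞ = 225


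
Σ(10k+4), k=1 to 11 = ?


Σ(10k+4) = 10·Σk + 4·n
= 10·66 + 4·11
= 660 + 44 = 704

Σ = 704


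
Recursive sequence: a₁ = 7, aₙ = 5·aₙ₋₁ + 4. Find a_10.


Computing step by step:
a_1 = 7
a_2 = 39
a_3 = 199
a_4 = 999
a_5 = 4999
a_6 = 24999
a_7 = 124999
a_8 = 624999
a_9 = 3124999
a_10 = 15624999


a_10 = 15624999


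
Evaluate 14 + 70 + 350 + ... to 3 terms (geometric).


Sₙ = 14×(5^3 - 1)/(5 - 1)
= 14×(125 - 1)/4
= 14×124/4
= 434

S_3 = 434


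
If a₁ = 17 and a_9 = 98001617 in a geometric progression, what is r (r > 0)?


r^(n-1) = aₙ/a₁
r^8 = 98001617/17 = 5764801
r = 5764801^(1/8)
= ±7; taking r > 0 gives r = 7

r = 7


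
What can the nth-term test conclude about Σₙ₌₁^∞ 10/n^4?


lim(n→∞) 10/n^4 = 0
lim aₙ = 0 → nth-term test is INCONCLUSIVE
(Need other tests; this is actually a convergent p-series with p=4 > 1)

Inconclusive (lim aₙ = 0; need another test)


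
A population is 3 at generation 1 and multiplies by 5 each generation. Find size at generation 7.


aₙ = a₁·r^(n-1)
= 3×5^6
= 3×15625
= 46875

a_7 = 46875


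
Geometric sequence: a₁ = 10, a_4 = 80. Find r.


r^(n-1) = aₙ/a₁
r^3 = 80/10 = 8
r = 8^(1/3)
= 2

r = 2


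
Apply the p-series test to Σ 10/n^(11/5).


p-series test: Σ c/n^p converges if p > 1, diverges if p ≤ 1 (constant c > 0 doesn't affect convergence).
p = 11/5
11/5 > 1 → CONVERGES

Converges (p = 11/5 > 1)


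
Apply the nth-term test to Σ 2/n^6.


lim(n→∞) 2/n^6 = 0
lim aₙ = 0 → nth-term test is INCONCLUSIVE
(Need other tests; this is actually a convergent p-series with p=6 > 1)

Inconclusive (lim aₙ = 0; need another test)


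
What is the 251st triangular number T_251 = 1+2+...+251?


n(n+1)/2 = 251×252/2 = 63252/2 = 31626

Σk = 31626


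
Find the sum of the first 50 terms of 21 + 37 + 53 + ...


aₙ = 21 + (50-1)×16 = 805
Sₙ = n(a₁+aₙ)/2 = 50×(21+805)/2
= 50×826/2 = 20650

S_50 = 20650


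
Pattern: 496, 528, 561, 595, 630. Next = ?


Pattern: triangular numbers: n(n+1)/2
Terms: 496, 528, 561, 595, 630
Next term = 666

Next term = 666


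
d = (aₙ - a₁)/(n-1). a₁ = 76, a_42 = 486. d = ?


d = (aₙ - a₁)/(n-1)
= (486 - 76)/(42-1)
= 410/41 = 10

d = 10


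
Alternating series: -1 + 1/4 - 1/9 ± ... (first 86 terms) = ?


S = -1 + 1/4 - 1/9 + 1/16 - 1/25 + 1/36 - 1/49 + 1/64 ± ...
= -0.8224
(Full series converges to -π²/12 ≈ -0.8225)

S_86 = -0.8224


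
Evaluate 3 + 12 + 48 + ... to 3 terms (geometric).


Sₙ = 3×(4^3 - 1)/(4 - 1)
= 3×(64 - 1)/3
= 3×63/3
= 63

S_3 = 63


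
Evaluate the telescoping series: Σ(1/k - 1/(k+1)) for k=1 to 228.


Telescoping: adjacent terms cancel.
= 1/1 - 1/229
= 1 - 1/229 = 228/229

Sum = 228/229


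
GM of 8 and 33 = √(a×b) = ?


GM = √(8×33) = √264 = 16.2481

GM = 16.2481


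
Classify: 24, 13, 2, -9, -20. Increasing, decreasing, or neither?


Differences: -11, -11, -11, -11
All differences < 0 → strictly DECREASING

Monotonically decreasing


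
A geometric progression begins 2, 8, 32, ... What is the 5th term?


aₙ = a₁·r^(n-1)
= 2×4^4
= 2×256
= 512

a_5 = 512


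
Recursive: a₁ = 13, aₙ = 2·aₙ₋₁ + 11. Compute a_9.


Computing step by step:
a_1 = 13
a_2 = 37
a_3 = 85
a_4 = 181
a_5 = 373
a_6 = 757
a_7 = 1525
a_8 = 3061
a_9 = 6133


a_9 = 6133


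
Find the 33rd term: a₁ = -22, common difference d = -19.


aₙ = a₁ + (n-1)d
= -22 + (33-1)×-19
= -22 - 608
= -630

a_33 = -630


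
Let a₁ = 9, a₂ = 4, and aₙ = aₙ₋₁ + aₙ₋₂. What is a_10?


Computing iteratively: 9, 4, 13, 17, 30, 47, 77, 124, 201, 325
a_10 = 325

a_10 = 325


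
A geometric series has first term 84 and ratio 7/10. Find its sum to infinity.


S∞ = a₁/(1-r) = 84/(1 - 7/10)
= 84/(3/10)
= 280

S∞ = 280


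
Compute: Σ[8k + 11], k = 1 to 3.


Σ(8k+11) = 8·Σk + 11·n
= 8·6 + 11·3
= 48 + 33 = 81

Σ = 81


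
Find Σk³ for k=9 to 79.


Σₖ₌9^79 k³ = [79·80/2]² − [8·9/2]²
= 9985600 − 1296 = 9984304

Σk³ = 9984304


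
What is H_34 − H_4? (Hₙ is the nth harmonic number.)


Σₖ₌5^34 1/k = 1/5 + 1/6 + 1/7 + ... + 1/34
= 26713038089749/13127595717600
≈ 2.0349

Sum = 26713038089749/13127595717600 ≈ 2.0349


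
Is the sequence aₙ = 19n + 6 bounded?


aₙ = 19n + 6 → as n→∞, aₙ→∞
No finite upper bound exists
The sequence is UNBOUNDED

Unbounded (aₙ → ∞ as n → ∞)


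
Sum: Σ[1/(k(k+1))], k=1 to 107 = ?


1/(k(k+1)) = 1/k - 1/(k+1) (partial fractions)
Telescoping: Σ = 1 - 1/108 = 107/108

Sum = 107/108


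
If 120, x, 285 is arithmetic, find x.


AM = (120 + 285)/2 = 405/2 = 202.5

AM = 202.5


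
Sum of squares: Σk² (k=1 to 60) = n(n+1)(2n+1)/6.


n = 60
n(n+1)(2n+1)/6 = 60×61×121/6
= 442860/6 = 73810

Σk² = 73810


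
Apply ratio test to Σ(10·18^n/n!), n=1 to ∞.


aₙ = 10·18^n/n!
a_{n+1}/aₙ = 18^(n+1)/(n+1)! × n!/18^n  (constant 10 cancels)
= 18/(n+1)
L = lim(n→∞) 18/(n+1) = 0
L < 1 → series CONVERGES

Converges (ratio test: L = 0 < 1)


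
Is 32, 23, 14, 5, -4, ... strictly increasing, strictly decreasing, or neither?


Differences: -9, -9, -9, -9
All differences < 0 → strictly DECREASING

Monotonically decreasing


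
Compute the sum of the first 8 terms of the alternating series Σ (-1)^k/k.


S = -1 + 1/2 - 1/3 + 1/4 - 1/5 + 1/6 - 1/7 + 1/8
= -0.6345
(Full series converges to -ln(2) ≈ -0.6931)

S_8 = -0.6345


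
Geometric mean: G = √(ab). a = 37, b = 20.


GM = √(37×20) = √740 = 27.2029

GM = 27.2029


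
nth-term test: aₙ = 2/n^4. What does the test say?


lim(n→∞) 2/n^4 = 0
lim aₙ = 0 → nth-term test is INCONCLUSIVE
(Need other tests; this is actually a convergent p-series with p=4 > 1)

Inconclusive (lim aₙ = 0; need another test)


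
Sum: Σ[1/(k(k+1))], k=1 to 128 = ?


1/(k(k+1)) = 1/k - 1/(k+1) (partial fractions)
Telescoping: Σ = 1 - 1/129 = 128/129

Sum = 128/129


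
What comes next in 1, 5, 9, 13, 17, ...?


Pattern: arithmetic (d=4)
Terms: 1, 5, 9, 13, 17
Next term = 21

Next term = 21


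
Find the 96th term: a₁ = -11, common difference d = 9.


aₙ = a₁ + (n-1)d
= -11 + (96-1)×9
= -11 + 855
= 844

a_96 = 844


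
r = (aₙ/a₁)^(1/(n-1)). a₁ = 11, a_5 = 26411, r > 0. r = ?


r^(n-1) = aₙ/a₁
r^4 = 26411/11 = 2401
r = 2401^(1/4)
= ±7; taking r > 0 gives r = 7

r = 7


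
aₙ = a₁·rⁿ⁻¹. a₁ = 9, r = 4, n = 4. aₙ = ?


aₙ = a₁·r^(n-1)
= 9×4^3
= 9×64
= 576

a_4 = 576


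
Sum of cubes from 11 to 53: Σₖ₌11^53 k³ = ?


Σₖ₌11^53 k³ = [53·54/2]² − [10·11/2]²
= 2047761 − 3025 = 2044736

Σk³ = 2044736


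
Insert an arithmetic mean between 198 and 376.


AM = (198 + 376)/2 = 574/2 = 287

AM = 287


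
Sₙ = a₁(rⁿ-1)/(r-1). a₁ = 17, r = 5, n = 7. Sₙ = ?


Sₙ = 17×(5^7 - 1)/(5 - 1)
= 17×(78125 - 1)/4
= 17×78124/4
= 332027

S_7 = 332027


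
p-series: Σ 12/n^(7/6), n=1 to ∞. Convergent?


p-series test: Σ c/n^p converges if p > 1, diverges if p ≤ 1 (constant c > 0 doesn't affect convergence).
p = 7/6
7/6 > 1 → CONVERGES

Converges (p = 7/6 > 1)


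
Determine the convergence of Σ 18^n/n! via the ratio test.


aₙ = 18^n/n!
a_{n+1}/aₙ = 18^(n+1)/(n+1)! × n!/18^n
= 18/(n+1)
L = lim(n→∞) 18/(n+1) = 0
L < 1 → series CONVERGES

Converges (ratio test: L = 0 < 1)


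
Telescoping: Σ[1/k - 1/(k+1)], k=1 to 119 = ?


Telescoping: adjacent terms cancel.
= 1/1 - 1/120
= 1 - 1/120 = 119/120

Sum = 119/120


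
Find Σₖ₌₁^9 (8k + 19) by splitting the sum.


Σ(8k+19) = 8·Σk + 19·n
= 8·45 + 19·9
= 360 + 171 = 531

Σ = 531


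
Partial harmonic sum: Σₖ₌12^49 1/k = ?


Σₖ₌12^49 1/k = 1/12 + 1/13 + 1/14 + ... + 1/49
= 4522522398000006949811/3099044504245996706400
≈ 1.4593

Sum = 4522522398000006949811/3099044504245996706400 ≈ 1.4593


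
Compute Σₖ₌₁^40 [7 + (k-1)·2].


aₙ = 7 + (40-1)×2 = 85
Sₙ = n(a₁+aₙ)/2 = 40×(7+85)/2
= 40×92/2 = 1840

S_40 = 1840


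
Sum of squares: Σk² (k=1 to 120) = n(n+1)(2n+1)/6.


n = 120
n(n+1)(2n+1)/6 = 120×121×241/6
= 3499320/6 = 583220

Σk² = 583220
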